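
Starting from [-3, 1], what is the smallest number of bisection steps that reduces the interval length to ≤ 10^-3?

12

Width after n steps is 4/2^n. Need 2^n ≥ 4/10^-3 = 4000.
2^11 = 2048 < 4000 ≤ 2^12 = 4096, so n = 12.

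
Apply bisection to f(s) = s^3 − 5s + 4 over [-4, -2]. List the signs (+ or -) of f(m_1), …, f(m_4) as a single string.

-+--

s = -3 gives f = -8, negative; keep [-3, -2]
s = -2.5 gives f = 0.875, positive; keep [-3, -2.5]
s = -2.75 gives f = -3.046875, negative; keep [-2.75, -2.5]
s = -2.625 gives f = -0.9629, negative; keep [-2.625, -2.5]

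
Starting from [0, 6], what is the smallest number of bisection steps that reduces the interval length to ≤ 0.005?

Width after n steps is 6/2^n. Need 2^n ≥ 6/0.005 = 1200.
2^10 = 1024 < 1200 ≤ 2^11 = 2048, so n = 11.

11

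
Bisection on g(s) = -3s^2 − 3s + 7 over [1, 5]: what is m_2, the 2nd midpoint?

2

s = 3 gives g = -29, negative; keep [1, 3]
s = 2 gives g = -11, negative; keep [1, 2]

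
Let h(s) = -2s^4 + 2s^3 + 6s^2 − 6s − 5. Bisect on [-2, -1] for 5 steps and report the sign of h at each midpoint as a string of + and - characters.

s = -1.5 gives h = 0.625, positive; keep [-2, -1.5]
s = -1.75 gives h = -5.601562, negative; keep [-1.75, -1.5]
s = -1.625 gives h = -1.934082, negative; keep [-1.625, -1.5]
s = -1.5625 gives h = -0.5269, negative; keep [-1.5625, -1.5]
s = -1.53125 gives h = 0.0796, positive; keep [-1.5625, -1.53125]

+---+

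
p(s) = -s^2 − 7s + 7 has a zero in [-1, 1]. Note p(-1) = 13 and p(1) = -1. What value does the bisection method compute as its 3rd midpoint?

0.75

p(0) = 7 > 0, so the root lies in [0, 1]
p(0.5) = 3.25 > 0, so the root lies in [0.5, 1]
p(0.75) = 1.1875 > 0, so the root lies in [0.75, 1]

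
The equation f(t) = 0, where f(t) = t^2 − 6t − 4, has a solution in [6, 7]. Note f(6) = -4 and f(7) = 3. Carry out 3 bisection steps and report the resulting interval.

m = 6.5, f(m) = -0.75 (−); new bracket [6.5, 7]
m = 6.75, f(m) = 1.0625 (+); new bracket [6.5, 6.75]
m = 6.625, f(m) = 0.140625 (+); new bracket [6.5, 6.625]

[6.5, 6.625]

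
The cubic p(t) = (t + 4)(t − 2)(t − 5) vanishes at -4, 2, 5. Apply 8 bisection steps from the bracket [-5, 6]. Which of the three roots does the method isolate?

-4

m = 0.5, p(m) = 30.375 (+); new bracket [-5, 0.5]
m = -2.25, p(m) = 53.921875 (+); new bracket [-5, -2.25]
m = -3.625, p(m) = 18.193359 (+); new bracket [-5, -3.625]
m = -4.3125, p(m) = -18.3704 (−); new bracket [-4.3125, -3.625]
m = -3.96875, p(m) = 1.6729 (+); new bracket [-4.3125, -3.96875]
m = -4.140625, p(m) = -7.8932 (−); new bracket [-4.140625, -3.96875]
m = -4.0546875, p(m) = -2.9981 (−); new bracket [-4.0546875, -3.96875]
m = -4.01171875, p(m) = -0.6349 (−); new bracket [-4.01171875, -3.96875]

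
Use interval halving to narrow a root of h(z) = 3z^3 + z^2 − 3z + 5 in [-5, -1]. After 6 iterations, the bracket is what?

[-1.625, -1.5625]

m = -3, h(m) = -58 (−); new bracket [-3, -1]
m = -2, h(m) = -9 (−); new bracket [-2, -1]
m = -1.5, h(m) = 1.625 (+); new bracket [-2, -1.5]
m = -1.75, h(m) = -2.7656 (−); new bracket [-1.75, -1.5]
m = -1.625, h(m) = -0.3574 (−); new bracket [-1.625, -1.5]
m = -1.5625, h(m) = 0.6848 (+); new bracket [-1.625, -1.5625]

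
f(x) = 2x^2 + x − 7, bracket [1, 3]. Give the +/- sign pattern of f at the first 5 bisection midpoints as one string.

m = 2, f(m) = 3 (+); new bracket [1, 2]
m = 1.5, f(m) = -1 (−); new bracket [1.5, 2]
m = 1.75, f(m) = 0.875 (+); new bracket [1.5, 1.75]
m = 1.625, f(m) = -0.0938 (−); new bracket [1.625, 1.75]
m = 1.6875, f(m) = 0.3828 (+); new bracket [1.625, 1.6875]

+-+-+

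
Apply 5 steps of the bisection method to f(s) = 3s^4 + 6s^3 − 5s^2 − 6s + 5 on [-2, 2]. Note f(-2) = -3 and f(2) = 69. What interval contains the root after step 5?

s = 0 gives f = 5, positive; keep [-2, 0]
s = -1 gives f = 3, positive; keep [-2, -1]
s = -1.5 gives f = -2.3125, negative; keep [-1.5, -1]
s = -1.25 gives f = 0.293, positive; keep [-1.5, -1.25]
s = -1.375 gives f = -1.0774, negative; keep [-1.375, -1.25]

[-1.375, -1.25]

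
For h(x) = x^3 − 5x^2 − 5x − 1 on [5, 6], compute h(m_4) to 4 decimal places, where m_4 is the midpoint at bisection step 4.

x = 5.5 gives h = -13.375, negative; keep [5.5, 6]
x = 5.75 gives h = -4.953125, negative; keep [5.75, 6]
x = 5.875 gives h = -0.173828, negative; keep [5.875, 6]
x = 5.9375 gives h = 2.363, positive; keep [5.875, 5.9375]

2.3630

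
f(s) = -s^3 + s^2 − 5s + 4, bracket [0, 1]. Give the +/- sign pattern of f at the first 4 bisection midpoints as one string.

m = 0.5, f(m) = 1.625 (+); new bracket [0.5, 1]
m = 0.75, f(m) = 0.390625 (+); new bracket [0.75, 1]
m = 0.875, f(m) = -0.279297 (−); new bracket [0.75, 0.875]
m = 0.8125, f(m) = 0.0613 (+); new bracket [0.8125, 0.875]

++-+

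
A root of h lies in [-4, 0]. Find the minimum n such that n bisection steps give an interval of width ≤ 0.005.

Width after n steps is 4/2^n. Need 2^n ≥ 4/0.005 = 800.
2^9 = 512 < 800 ≤ 2^10 = 1024, so n = 10.

10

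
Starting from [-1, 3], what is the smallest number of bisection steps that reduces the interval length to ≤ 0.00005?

Width after n steps is 4/2^n. Need 2^n ≥ 4/0.00005 = 80000.
2^16 = 65536 < 80000 ≤ 2^17 = 131072, so n = 17.

17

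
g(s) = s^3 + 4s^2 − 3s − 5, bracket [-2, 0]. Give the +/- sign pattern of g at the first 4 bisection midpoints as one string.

g(-1) = 1 > 0, so the root lies in [-1, 0]
g(-0.5) = -2.625 < 0, so the root lies in [-1, -0.5]
g(-0.75) = -0.921875 < 0, so the root lies in [-1, -0.75]
g(-0.875) = 0.0176 > 0, so the root lies in [-0.875, -0.75]

+--+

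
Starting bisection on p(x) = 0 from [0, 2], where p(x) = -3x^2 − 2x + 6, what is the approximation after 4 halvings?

1.125

x = 1 gives p = 1, positive; keep [1, 2]
x = 1.5 gives p = -3.75, negative; keep [1, 1.5]
x = 1.25 gives p = -1.1875, negative; keep [1, 1.25]
x = 1.125 gives p = -0.0469, negative; keep [1, 1.125]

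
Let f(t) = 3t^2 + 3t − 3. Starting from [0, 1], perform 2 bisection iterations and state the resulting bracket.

[0.5, 0.75]

f(0.5) = -0.75 < 0, so the root lies in [0.5, 1]
f(0.75) = 0.9375 > 0, so the root lies in [0.5, 0.75]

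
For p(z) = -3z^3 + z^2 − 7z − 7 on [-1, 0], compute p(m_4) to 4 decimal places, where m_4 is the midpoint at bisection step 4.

z = -0.5 gives p = -2.875, negative; keep [-1, -0.5]
z = -0.75 gives p = 0.078125, positive; keep [-0.75, -0.5]
z = -0.625 gives p = -1.501953, negative; keep [-0.75, -0.625]
z = -0.6875 gives p = -0.74, negative; keep [-0.75, -0.6875]

-0.7400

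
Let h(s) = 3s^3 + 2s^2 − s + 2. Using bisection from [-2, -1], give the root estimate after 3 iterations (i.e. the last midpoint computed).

h(-1.5) = -2.125 < 0, so the root lies in [-1.5, -1]
h(-1.25) = 0.515625 > 0, so the root lies in [-1.5, -1.25]
h(-1.375) = -0.642578 < 0, so the root lies in [-1.375, -1.25]

-1.375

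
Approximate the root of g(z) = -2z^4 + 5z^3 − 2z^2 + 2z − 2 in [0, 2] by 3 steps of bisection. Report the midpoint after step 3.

midpoint 1: g = 1 > 0 → [0, 1]
midpoint 0.5: g = -1 < 0 → [0.5, 1]
midpoint 0.75: g = -0.148438 < 0 → [0.75, 1]

0.75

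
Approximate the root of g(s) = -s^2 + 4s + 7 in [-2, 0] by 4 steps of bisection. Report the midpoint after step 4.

-1.375

g(-1) = 2 > 0, so the root lies in [-2, -1]
g(-1.5) = -1.25 < 0, so the root lies in [-1.5, -1]
g(-1.25) = 0.4375 > 0, so the root lies in [-1.5, -1.25]
g(-1.375) = -0.3906 < 0, so the root lies in [-1.375, -1.25]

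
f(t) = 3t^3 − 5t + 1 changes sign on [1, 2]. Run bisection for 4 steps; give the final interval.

t = 1.5 gives f = 3.625, positive; keep [1, 1.5]
t = 1.25 gives f = 0.609375, positive; keep [1, 1.25]
t = 1.125 gives f = -0.353516, negative; keep [1.125, 1.25]
t = 1.1875 gives f = 0.0862, positive; keep [1.125, 1.1875]

[1.125, 1.1875]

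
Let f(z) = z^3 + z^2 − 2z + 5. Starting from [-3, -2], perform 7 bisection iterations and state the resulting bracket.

z = -2.5 gives f = 0.625, positive; keep [-3, -2.5]
z = -2.75 gives f = -2.734375, negative; keep [-2.75, -2.5]
z = -2.625 gives f = -0.947266, negative; keep [-2.625, -2.5]
z = -2.5625 gives f = -0.135, negative; keep [-2.5625, -2.5]
z = -2.53125 gives f = 0.2514, positive; keep [-2.5625, -2.53125]
z = -2.546875 gives f = 0.0598, positive; keep [-2.5625, -2.546875]
z = -2.5546875 gives f = -0.0372, negative; keep [-2.5546875, -2.546875]

[-2.5546875, -2.546875]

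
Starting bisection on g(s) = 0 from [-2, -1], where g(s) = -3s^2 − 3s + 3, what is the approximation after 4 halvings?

-1.5625

midpoint -1.5: g = 0.75 > 0 → [-2, -1.5]
midpoint -1.75: g = -0.9375 < 0 → [-1.75, -1.5]
midpoint -1.625: g = -0.046875 < 0 → [-1.625, -1.5]
midpoint -1.5625: g = 0.3633 > 0 → [-1.625, -1.5625]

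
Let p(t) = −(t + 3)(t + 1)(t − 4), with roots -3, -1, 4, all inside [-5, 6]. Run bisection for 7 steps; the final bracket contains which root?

4

p(0.5) = 18.375 > 0, so the root lies in [0.5, 6]
p(3.25) = 19.921875 > 0, so the root lies in [3.25, 6]
p(4.625) = -26.806641 < 0, so the root lies in [3.25, 4.625]
p(3.9375) = 2.1409 > 0, so the root lies in [3.9375, 4.625]
p(4.28125) = -10.8152 < 0, so the root lies in [3.9375, 4.28125]
p(4.109375) = -3.973 < 0, so the root lies in [3.9375, 4.109375]
p(4.0234375) = -0.8269 < 0, so the root lies in [3.9375, 4.0234375]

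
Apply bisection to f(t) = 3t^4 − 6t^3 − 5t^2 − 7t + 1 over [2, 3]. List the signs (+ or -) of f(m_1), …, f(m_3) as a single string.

m = 2.5, f(m) = -24.3125 (−); new bracket [2.5, 3]
m = 2.75, f(m) = -9.269531 (−); new bracket [2.75, 3]
m = 2.875, f(m) = 1.926514 (+); new bracket [2.75, 2.875]

--+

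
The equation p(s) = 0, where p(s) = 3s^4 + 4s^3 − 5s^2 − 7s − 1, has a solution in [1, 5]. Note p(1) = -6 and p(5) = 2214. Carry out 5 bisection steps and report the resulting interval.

midpoint 3: p = 284 > 0 → [1, 3]
midpoint 2: p = 45 > 0 → [1, 2]
midpoint 1.5: p = 5.9375 > 0 → [1, 1.5]
midpoint 1.25: p = -2.4258 < 0 → [1.25, 1.5]
midpoint 1.375: p = 1.0437 > 0 → [1.25, 1.375]

[1.25, 1.375]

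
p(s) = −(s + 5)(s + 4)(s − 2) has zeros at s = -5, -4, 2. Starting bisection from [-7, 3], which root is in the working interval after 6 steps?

2

m = -2, p(m) = 24 (+); new bracket [-2, 3]
m = 0.5, p(m) = 37.125 (+); new bracket [0.5, 3]
m = 1.75, p(m) = 9.703125 (+); new bracket [1.75, 3]
m = 2.375, p(m) = -17.6309 (−); new bracket [1.75, 2.375]
m = 2.0625, p(m) = -2.676 (−); new bracket [1.75, 2.0625]
m = 1.90625, p(m) = 3.8241 (+); new bracket [1.90625, 2.0625]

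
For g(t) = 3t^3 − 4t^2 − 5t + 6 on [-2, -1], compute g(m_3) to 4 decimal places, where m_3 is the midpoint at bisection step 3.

-2.4863

midpoint -1.5: g = -5.625 < 0 → [-1.5, -1]
midpoint -1.25: g = 0.140625 > 0 → [-1.5, -1.25]
midpoint -1.375: g = -2.486328 < 0 → [-1.375, -1.25]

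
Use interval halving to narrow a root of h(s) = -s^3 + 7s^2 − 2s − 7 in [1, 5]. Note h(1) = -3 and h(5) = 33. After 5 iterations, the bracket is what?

midpoint 3: h = 23 > 0 → [1, 3]
midpoint 2: h = 9 > 0 → [1, 2]
midpoint 1.5: h = 2.375 > 0 → [1, 1.5]
midpoint 1.25: h = -0.5156 < 0 → [1.25, 1.5]
midpoint 1.375: h = 0.8848 > 0 → [1.25, 1.375]

[1.25, 1.375]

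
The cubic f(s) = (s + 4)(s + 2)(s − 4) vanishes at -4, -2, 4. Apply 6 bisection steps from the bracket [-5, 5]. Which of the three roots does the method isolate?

4

midpoint 0: f = -32 < 0 → [0, 5]
midpoint 2.5: f = -43.875 < 0 → [2.5, 5]
midpoint 3.75: f = -11.140625 < 0 → [3.75, 5]
midpoint 4.375: f = 20.0215 > 0 → [3.75, 4.375]
midpoint 4.0625: f = 3.0549 > 0 → [3.75, 4.0625]
midpoint 3.90625: f = -4.3778 < 0 → [3.90625, 4.0625]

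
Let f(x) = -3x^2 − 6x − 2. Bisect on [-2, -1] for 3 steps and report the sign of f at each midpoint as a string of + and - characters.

m = -1.5, f(m) = 0.25 (+); new bracket [-2, -1.5]
m = -1.75, f(m) = -0.6875 (−); new bracket [-1.75, -1.5]
m = -1.625, f(m) = -0.171875 (−); new bracket [-1.625, -1.5]

+--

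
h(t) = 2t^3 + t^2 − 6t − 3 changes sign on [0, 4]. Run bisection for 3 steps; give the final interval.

[1.5, 2]

t = 2 gives h = 5, positive; keep [0, 2]
t = 1 gives h = -6, negative; keep [1, 2]
t = 1.5 gives h = -3, negative; keep [1.5, 2]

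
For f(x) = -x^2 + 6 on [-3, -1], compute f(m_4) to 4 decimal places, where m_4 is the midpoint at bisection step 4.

0.3594

m = -2, f(m) = 2 (+); new bracket [-3, -2]
m = -2.5, f(m) = -0.25 (−); new bracket [-2.5, -2]
m = -2.25, f(m) = 0.9375 (+); new bracket [-2.5, -2.25]
m = -2.375, f(m) = 0.3594 (+); new bracket [-2.5, -2.375]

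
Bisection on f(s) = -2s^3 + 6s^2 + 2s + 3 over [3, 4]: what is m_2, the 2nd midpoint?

m = 3.5, f(m) = -2.25 (−); new bracket [3, 3.5]
m = 3.25, f(m) = 4.21875 (+); new bracket [3.25, 3.5]

3.25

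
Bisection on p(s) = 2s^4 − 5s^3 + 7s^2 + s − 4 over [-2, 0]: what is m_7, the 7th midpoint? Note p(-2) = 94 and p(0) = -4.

-0.640625

m = -1, p(m) = 9 (+); new bracket [-1, 0]
m = -0.5, p(m) = -2 (−); new bracket [-1, -0.5]
m = -0.75, p(m) = 1.929688 (+); new bracket [-0.75, -0.5]
m = -0.625, p(m) = -0.3647 (−); new bracket [-0.75, -0.625]
m = -0.6875, p(m) = 0.6927 (+); new bracket [-0.6875, -0.625]
m = -0.65625, p(m) = 0.1425 (+); new bracket [-0.65625, -0.625]
m = -0.640625, p(m) = -0.1164 (−); new bracket [-0.65625, -0.640625]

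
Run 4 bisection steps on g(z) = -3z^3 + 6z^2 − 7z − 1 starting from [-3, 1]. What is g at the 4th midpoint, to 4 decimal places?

1.1719

m = -1, g(m) = 15 (+); new bracket [-1, 1]
m = 0, g(m) = -1 (−); new bracket [-1, 0]
m = -0.5, g(m) = 4.375 (+); new bracket [-0.5, 0]
m = -0.25, g(m) = 1.1719 (+); new bracket [-0.25, 0]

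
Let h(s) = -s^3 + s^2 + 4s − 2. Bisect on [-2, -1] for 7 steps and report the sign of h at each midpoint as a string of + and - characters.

h(-1.5) = -2.375 < 0, so the root lies in [-2, -1.5]
h(-1.75) = -0.578125 < 0, so the root lies in [-2, -1.75]
h(-1.875) = 0.607422 > 0, so the root lies in [-1.875, -1.75]
h(-1.8125) = -0.0105 < 0, so the root lies in [-1.875, -1.8125]
h(-1.84375) = 0.2921 > 0, so the root lies in [-1.84375, -1.8125]
h(-1.828125) = 0.1392 > 0, so the root lies in [-1.828125, -1.8125]
h(-1.8203125) = 0.064 > 0, so the root lies in [-1.8203125, -1.8125]

--+-+++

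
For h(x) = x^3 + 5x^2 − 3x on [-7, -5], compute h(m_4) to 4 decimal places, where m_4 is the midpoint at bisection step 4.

midpoint -6: h = -18 < 0 → [-6, -5]
midpoint -5.5: h = 1.375 > 0 → [-6, -5.5]
midpoint -5.75: h = -7.546875 < 0 → [-5.75, -5.5]
midpoint -5.625: h = -2.9004 < 0 → [-5.625, -5.5]

-2.9004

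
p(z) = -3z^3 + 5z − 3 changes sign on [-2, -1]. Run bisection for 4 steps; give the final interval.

[-1.5625, -1.5]

midpoint -1.5: p = -0.375 < 0 → [-2, -1.5]
midpoint -1.75: p = 4.328125 > 0 → [-1.75, -1.5]
midpoint -1.625: p = 1.748047 > 0 → [-1.625, -1.5]
midpoint -1.5625: p = 0.6316 > 0 → [-1.5625, -1.5]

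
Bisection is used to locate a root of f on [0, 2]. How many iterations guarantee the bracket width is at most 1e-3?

11

Width after n steps is 2/2^n. Need 2^n ≥ 2/1e-3 = 2000.
2^10 = 1024 < 2000 ≤ 2^11 = 2048, so n = 11.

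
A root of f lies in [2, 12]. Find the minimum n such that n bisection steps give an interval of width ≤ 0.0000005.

25

Width after n steps is 10/2^n. Need 2^n ≥ 10/0.0000005 = 20000000.
2^24 = 16777216 < 20000000 ≤ 2^25 = 33554432, so n = 25.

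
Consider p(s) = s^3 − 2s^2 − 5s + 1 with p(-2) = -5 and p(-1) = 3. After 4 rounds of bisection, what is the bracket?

[-1.625, -1.5625]

s = -1.5 gives p = 0.625, positive; keep [-2, -1.5]
s = -1.75 gives p = -1.734375, negative; keep [-1.75, -1.5]
s = -1.625 gives p = -0.447266, negative; keep [-1.625, -1.5]
s = -1.5625 gives p = 0.115, positive; keep [-1.625, -1.5625]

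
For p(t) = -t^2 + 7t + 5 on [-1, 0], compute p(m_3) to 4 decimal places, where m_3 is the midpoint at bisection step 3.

t = -0.5 gives p = 1.25, positive; keep [-1, -0.5]
t = -0.75 gives p = -0.8125, negative; keep [-0.75, -0.5]
t = -0.625 gives p = 0.234375, positive; keep [-0.75, -0.625]

0.2344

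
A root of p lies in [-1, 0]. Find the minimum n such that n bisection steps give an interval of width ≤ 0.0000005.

Width after n steps is 1/2^n. Need 2^n ≥ 1/0.0000005 = 2000000.
2^20 = 1048576 < 2000000 ≤ 2^21 = 2097152, so n = 21.

21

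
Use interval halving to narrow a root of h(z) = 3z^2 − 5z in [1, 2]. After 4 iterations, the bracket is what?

[1.625, 1.6875]

m = 1.5, h(m) = -0.75 (−); new bracket [1.5, 2]
m = 1.75, h(m) = 0.4375 (+); new bracket [1.5, 1.75]
m = 1.625, h(m) = -0.203125 (−); new bracket [1.625, 1.75]
m = 1.6875, h(m) = 0.1055 (+); new bracket [1.625, 1.6875]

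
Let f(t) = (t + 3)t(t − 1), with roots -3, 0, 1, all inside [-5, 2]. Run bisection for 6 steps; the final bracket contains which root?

f(-1.5) = 5.625 > 0, so the root lies in [-5, -1.5]
f(-3.25) = -3.453125 < 0, so the root lies in [-3.25, -1.5]
f(-2.375) = 5.009766 > 0, so the root lies in [-3.25, -2.375]
f(-2.8125) = 2.0105 > 0, so the root lies in [-3.25, -2.8125]
f(-3.03125) = -0.3819 < 0, so the root lies in [-3.03125, -2.8125]
f(-2.921875) = 0.8953 > 0, so the root lies in [-3.03125, -2.921875]

-3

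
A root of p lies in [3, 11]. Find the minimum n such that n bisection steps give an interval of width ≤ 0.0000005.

24

Width after n steps is 8/2^n. Need 2^n ≥ 8/0.0000005 = 16000000.
2^23 = 8388608 < 16000000 ≤ 2^24 = 16777216, so n = 24.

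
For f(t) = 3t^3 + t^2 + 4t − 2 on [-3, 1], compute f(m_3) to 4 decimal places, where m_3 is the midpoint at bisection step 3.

0.6250

f(-1) = -8 < 0, so the root lies in [-1, 1]
f(0) = -2 < 0, so the root lies in [0, 1]
f(0.5) = 0.625 > 0, so the root lies in [0, 0.5]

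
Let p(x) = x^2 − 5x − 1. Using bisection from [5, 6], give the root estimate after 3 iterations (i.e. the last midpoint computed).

p(5.5) = 1.75 > 0, so the root lies in [5, 5.5]
p(5.25) = 0.3125 > 0, so the root lies in [5, 5.25]
p(5.125) = -0.359375 < 0, so the root lies in [5.125, 5.25]

5.125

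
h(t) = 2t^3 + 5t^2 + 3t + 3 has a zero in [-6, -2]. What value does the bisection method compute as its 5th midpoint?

-2.125

m = -4, h(m) = -57 (−); new bracket [-4, -2]
m = -3, h(m) = -15 (−); new bracket [-3, -2]
m = -2.5, h(m) = -4.5 (−); new bracket [-2.5, -2]
m = -2.25, h(m) = -1.2188 (−); new bracket [-2.25, -2]
m = -2.125, h(m) = 0.0117 (+); new bracket [-2.25, -2.125]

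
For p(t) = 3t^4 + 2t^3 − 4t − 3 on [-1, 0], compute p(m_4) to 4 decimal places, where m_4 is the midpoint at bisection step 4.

midpoint -0.5: p = -1.0625 < 0 → [-1, -0.5]
midpoint -0.75: p = 0.105469 > 0 → [-0.75, -0.5]
midpoint -0.625: p = -0.530518 < 0 → [-0.75, -0.625]
midpoint -0.6875: p = -0.2297 < 0 → [-0.75, -0.6875]

-0.2297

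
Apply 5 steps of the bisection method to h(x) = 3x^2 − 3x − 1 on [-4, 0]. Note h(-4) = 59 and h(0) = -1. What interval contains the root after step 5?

midpoint -2: h = 17 > 0 → [-2, 0]
midpoint -1: h = 5 > 0 → [-1, 0]
midpoint -0.5: h = 1.25 > 0 → [-0.5, 0]
midpoint -0.25: h = -0.0625 < 0 → [-0.5, -0.25]
midpoint -0.375: h = 0.5469 > 0 → [-0.375, -0.25]

[-0.375, -0.25]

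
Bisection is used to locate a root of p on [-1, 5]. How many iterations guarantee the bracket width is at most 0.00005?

Width after n steps is 6/2^n. Need 2^n ≥ 6/0.00005 = 120000.
2^16 = 65536 < 120000 ≤ 2^17 = 131072, so n = 17.

17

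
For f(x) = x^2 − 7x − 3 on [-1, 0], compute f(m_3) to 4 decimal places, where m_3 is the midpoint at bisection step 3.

-0.2344

m = -0.5, f(m) = 0.75 (+); new bracket [-0.5, 0]
m = -0.25, f(m) = -1.1875 (−); new bracket [-0.5, -0.25]
m = -0.375, f(m) = -0.234375 (−); new bracket [-0.5, -0.375]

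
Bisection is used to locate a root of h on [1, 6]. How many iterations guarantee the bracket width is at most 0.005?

10

Width after n steps is 5/2^n. Need 2^n ≥ 5/0.005 = 1000.
2^9 = 512 < 1000 ≤ 2^10 = 1024, so n = 10.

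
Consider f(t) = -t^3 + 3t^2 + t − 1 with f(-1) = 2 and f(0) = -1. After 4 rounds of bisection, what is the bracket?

[-0.6875, -0.625]

f(-0.5) = -0.625 < 0, so the root lies in [-1, -0.5]
f(-0.75) = 0.359375 > 0, so the root lies in [-0.75, -0.5]
f(-0.625) = -0.208984 < 0, so the root lies in [-0.75, -0.625]
f(-0.6875) = 0.0554 > 0, so the root lies in [-0.6875, -0.625]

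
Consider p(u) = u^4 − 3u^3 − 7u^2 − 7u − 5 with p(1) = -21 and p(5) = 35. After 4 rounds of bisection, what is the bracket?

u = 3 gives p = -89, negative; keep [3, 5]
u = 4 gives p = -81, negative; keep [4, 5]
u = 4.5 gives p = -41.5625, negative; keep [4.5, 5]
u = 4.75 gives p = -8.6367, negative; keep [4.75, 5]

[4.75, 5]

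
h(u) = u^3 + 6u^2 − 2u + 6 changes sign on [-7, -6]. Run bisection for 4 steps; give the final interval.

h(-6.5) = -2.125 < 0, so the root lies in [-6.5, -6]
h(-6.25) = 8.734375 > 0, so the root lies in [-6.5, -6.25]
h(-6.375) = 3.509766 > 0, so the root lies in [-6.5, -6.375]
h(-6.4375) = 0.7444 > 0, so the root lies in [-6.5, -6.4375]

[-6.5, -6.4375]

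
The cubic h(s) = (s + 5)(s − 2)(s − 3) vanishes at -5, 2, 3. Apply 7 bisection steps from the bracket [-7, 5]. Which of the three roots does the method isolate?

-5

midpoint -1: h = 48 > 0 → [-7, -1]
midpoint -4: h = 42 > 0 → [-7, -4]
midpoint -5.5: h = -31.875 < 0 → [-5.5, -4]
midpoint -4.75: h = 13.0781 > 0 → [-5.5, -4.75]
midpoint -5.125: h = -7.2363 < 0 → [-5.125, -4.75]
midpoint -4.9375: h = 3.4417 > 0 → [-5.125, -4.9375]
midpoint -5.03125: h = -1.7647 < 0 → [-5.03125, -4.9375]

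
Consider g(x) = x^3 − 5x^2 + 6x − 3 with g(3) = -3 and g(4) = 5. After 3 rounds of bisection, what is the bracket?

[3.5, 3.625]

midpoint 3.5: g = -0.375 < 0 → [3.5, 4]
midpoint 3.75: g = 1.921875 > 0 → [3.5, 3.75]
midpoint 3.625: g = 0.681641 > 0 → [3.5, 3.625]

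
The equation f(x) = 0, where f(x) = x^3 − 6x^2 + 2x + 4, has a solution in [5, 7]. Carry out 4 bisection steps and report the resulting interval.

[5.5, 5.625]

f(6) = 16 > 0, so the root lies in [5, 6]
f(5.5) = -0.125 < 0, so the root lies in [5.5, 6]
f(5.75) = 7.234375 > 0, so the root lies in [5.5, 5.75]
f(5.625) = 3.3848 > 0, so the root lies in [5.5, 5.625]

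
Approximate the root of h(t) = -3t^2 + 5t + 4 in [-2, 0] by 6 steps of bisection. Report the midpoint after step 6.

h(-1) = -4 < 0, so the root lies in [-1, 0]
h(-0.5) = 0.75 > 0, so the root lies in [-1, -0.5]
h(-0.75) = -1.4375 < 0, so the root lies in [-0.75, -0.5]
h(-0.625) = -0.2969 < 0, so the root lies in [-0.625, -0.5]
h(-0.5625) = 0.2383 > 0, so the root lies in [-0.625, -0.5625]
h(-0.59375) = -0.0264 < 0, so the root lies in [-0.59375, -0.5625]

-0.59375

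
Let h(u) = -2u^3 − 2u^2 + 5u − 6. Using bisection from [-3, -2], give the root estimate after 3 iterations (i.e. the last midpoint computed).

-2.375

midpoint -2.5: h = 0.25 > 0 → [-2.5, -2]
midpoint -2.25: h = -4.59375 < 0 → [-2.5, -2.25]
midpoint -2.375: h = -2.363281 < 0 → [-2.5, -2.375]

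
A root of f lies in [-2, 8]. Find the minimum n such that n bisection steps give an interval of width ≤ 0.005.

Width after n steps is 10/2^n. Need 2^n ≥ 10/0.005 = 2000.
2^10 = 1024 < 2000 ≤ 2^11 = 2048, so n = 11.

11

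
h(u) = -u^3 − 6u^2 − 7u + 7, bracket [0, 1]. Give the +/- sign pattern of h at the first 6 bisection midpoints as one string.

+-+---

h(0.5) = 1.875 > 0, so the root lies in [0.5, 1]
h(0.75) = -2.046875 < 0, so the root lies in [0.5, 0.75]
h(0.625) = 0.037109 > 0, so the root lies in [0.625, 0.75]
h(0.6875) = -0.9734 < 0, so the root lies in [0.625, 0.6875]
h(0.65625) = -0.4604 < 0, so the root lies in [0.625, 0.65625]
h(0.640625) = -0.2097 < 0, so the root lies in [0.625, 0.640625]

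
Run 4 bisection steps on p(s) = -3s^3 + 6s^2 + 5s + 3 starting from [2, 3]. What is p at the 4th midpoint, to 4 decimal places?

1.5408

s = 2.5 gives p = 6.125, positive; keep [2.5, 3]
s = 2.75 gives p = -0.265625, negative; keep [2.5, 2.75]
s = 2.625 gives p = 3.205078, positive; keep [2.625, 2.75]
s = 2.6875 gives p = 1.5408, positive; keep [2.6875, 2.75]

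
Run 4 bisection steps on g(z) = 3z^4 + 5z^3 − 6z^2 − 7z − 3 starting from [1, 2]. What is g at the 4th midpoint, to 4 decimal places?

2.2015

m = 1.5, g(m) = 5.0625 (+); new bracket [1, 1.5]
m = 1.25, g(m) = -4.035156 (−); new bracket [1.25, 1.5]
m = 1.375, g(m) = -0.247314 (−); new bracket [1.375, 1.5]
m = 1.4375, g(m) = 2.2015 (+); new bracket [1.375, 1.4375]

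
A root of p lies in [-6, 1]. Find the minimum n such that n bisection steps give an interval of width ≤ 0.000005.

Width after n steps is 7/2^n. Need 2^n ≥ 7/0.000005 = 1400000.
2^20 = 1048576 < 1400000 ≤ 2^21 = 2097152, so n = 21.

21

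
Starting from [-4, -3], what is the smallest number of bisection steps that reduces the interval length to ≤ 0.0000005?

21

Width after n steps is 1/2^n. Need 2^n ≥ 1/0.0000005 = 2000000.
2^20 = 1048576 < 2000000 ≤ 2^21 = 2097152, so n = 21.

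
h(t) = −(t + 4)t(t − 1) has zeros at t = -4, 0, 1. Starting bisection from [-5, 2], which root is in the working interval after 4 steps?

-4

h(-1.5) = -9.375 < 0, so the root lies in [-5, -1.5]
h(-3.25) = -10.359375 < 0, so the root lies in [-5, -3.25]
h(-4.125) = 2.642578 > 0, so the root lies in [-4.125, -3.25]
h(-3.6875) = -5.4016 < 0, so the root lies in [-4.125, -3.6875]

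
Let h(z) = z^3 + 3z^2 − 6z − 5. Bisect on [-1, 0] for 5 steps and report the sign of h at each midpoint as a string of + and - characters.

h(-0.5) = -1.375 < 0, so the root lies in [-1, -0.5]
h(-0.75) = 0.765625 > 0, so the root lies in [-0.75, -0.5]
h(-0.625) = -0.322266 < 0, so the root lies in [-0.75, -0.625]
h(-0.6875) = 0.218 > 0, so the root lies in [-0.6875, -0.625]
h(-0.65625) = -0.0531 < 0, so the root lies in [-0.6875, -0.65625]

-+-+-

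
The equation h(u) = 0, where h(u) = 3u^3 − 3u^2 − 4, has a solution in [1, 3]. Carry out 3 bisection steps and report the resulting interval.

[1.5, 1.75]

midpoint 2: h = 8 > 0 → [1, 2]
midpoint 1.5: h = -0.625 < 0 → [1.5, 2]
midpoint 1.75: h = 2.890625 > 0 → [1.5, 1.75]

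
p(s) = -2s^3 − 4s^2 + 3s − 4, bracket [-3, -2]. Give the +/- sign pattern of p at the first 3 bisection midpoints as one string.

s = -2.5 gives p = -5.25, negative; keep [-3, -2.5]
s = -2.75 gives p = -0.90625, negative; keep [-3, -2.75]
s = -2.875 gives p = 1.839844, positive; keep [-2.875, -2.75]

--+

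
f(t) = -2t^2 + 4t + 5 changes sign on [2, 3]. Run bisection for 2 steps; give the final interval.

[2.75, 3]

f(2.5) = 2.5 > 0, so the root lies in [2.5, 3]
f(2.75) = 0.875 > 0, so the root lies in [2.75, 3]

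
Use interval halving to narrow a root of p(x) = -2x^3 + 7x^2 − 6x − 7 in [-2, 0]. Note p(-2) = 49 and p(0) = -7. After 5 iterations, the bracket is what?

[-0.6875, -0.625]

x = -1 gives p = 8, positive; keep [-1, 0]
x = -0.5 gives p = -2, negative; keep [-1, -0.5]
x = -0.75 gives p = 2.28125, positive; keep [-0.75, -0.5]
x = -0.625 gives p = -0.0273, negative; keep [-0.75, -0.625]
x = -0.6875 gives p = 1.0835, positive; keep [-0.6875, -0.625]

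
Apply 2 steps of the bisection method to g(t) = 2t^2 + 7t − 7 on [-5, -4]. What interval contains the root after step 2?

midpoint -4.5: g = 2 > 0 → [-4.5, -4]
midpoint -4.25: g = -0.625 < 0 → [-4.5, -4.25]

[-4.5, -4.25]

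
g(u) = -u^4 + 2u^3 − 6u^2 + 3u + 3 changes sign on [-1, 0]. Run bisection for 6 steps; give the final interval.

[-0.484375, -0.46875]

g(-0.5) = -0.3125 < 0, so the root lies in [-0.5, 0]
g(-0.25) = 1.839844 > 0, so the root lies in [-0.5, -0.25]
g(-0.375) = 0.906006 > 0, so the root lies in [-0.5, -0.375]
g(-0.4375) = 0.3349 > 0, so the root lies in [-0.5, -0.4375]
g(-0.46875) = 0.0211 > 0, so the root lies in [-0.5, -0.46875]
g(-0.484375) = -0.1432 < 0, so the root lies in [-0.484375, -0.46875]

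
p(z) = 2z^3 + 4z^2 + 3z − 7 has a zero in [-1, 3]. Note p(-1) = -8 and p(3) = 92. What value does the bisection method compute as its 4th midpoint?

midpoint 1: p = 2 > 0 → [-1, 1]
midpoint 0: p = -7 < 0 → [0, 1]
midpoint 0.5: p = -4.25 < 0 → [0.5, 1]
midpoint 0.75: p = -1.6562 < 0 → [0.75, 1]

0.75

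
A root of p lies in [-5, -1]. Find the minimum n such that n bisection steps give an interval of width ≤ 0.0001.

16

Width after n steps is 4/2^n. Need 2^n ≥ 4/0.0001 = 40000.
2^15 = 32768 < 40000 ≤ 2^16 = 65536, so n = 16.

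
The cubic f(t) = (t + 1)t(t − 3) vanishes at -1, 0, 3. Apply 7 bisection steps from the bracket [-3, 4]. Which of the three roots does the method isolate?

3

f(0.5) = -1.875 < 0, so the root lies in [0.5, 4]
f(2.25) = -5.484375 < 0, so the root lies in [2.25, 4]
f(3.125) = 1.611328 > 0, so the root lies in [2.25, 3.125]
f(2.6875) = -3.0969 < 0, so the root lies in [2.6875, 3.125]
f(2.90625) = -1.0643 < 0, so the root lies in [2.90625, 3.125]
f(3.015625) = 0.1892 > 0, so the root lies in [2.90625, 3.015625]
f(2.9609375) = -0.4581 < 0, so the root lies in [2.9609375, 3.015625]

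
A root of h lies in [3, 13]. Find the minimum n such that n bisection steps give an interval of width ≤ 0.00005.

18

Width after n steps is 10/2^n. Need 2^n ≥ 10/0.00005 = 200000.
2^17 = 131072 < 200000 ≤ 2^18 = 262144, so n = 18.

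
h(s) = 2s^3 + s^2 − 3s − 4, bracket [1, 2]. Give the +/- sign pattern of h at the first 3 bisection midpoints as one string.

s = 1.5 gives h = 0.5, positive; keep [1, 1.5]
s = 1.25 gives h = -2.28125, negative; keep [1.25, 1.5]
s = 1.375 gives h = -1.035156, negative; keep [1.375, 1.5]

+--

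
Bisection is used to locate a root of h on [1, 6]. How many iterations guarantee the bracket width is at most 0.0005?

14

Width after n steps is 5/2^n. Need 2^n ≥ 5/0.0005 = 10000.
2^13 = 8192 < 10000 ≤ 2^14 = 16384, so n = 14.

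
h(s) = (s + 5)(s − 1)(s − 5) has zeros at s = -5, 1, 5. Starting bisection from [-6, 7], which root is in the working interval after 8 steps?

h(0.5) = 12.375 > 0, so the root lies in [-6, 0.5]
h(-2.75) = 65.390625 > 0, so the root lies in [-6, -2.75]
h(-4.375) = 31.494141 > 0, so the root lies in [-6, -4.375]
h(-5.1875) = -11.8191 < 0, so the root lies in [-5.1875, -4.375]
h(-4.78125) = 12.3698 > 0, so the root lies in [-5.1875, -4.78125]
h(-4.984375) = 0.9336 > 0, so the root lies in [-5.1875, -4.984375]
h(-5.0859375) = -5.275 < 0, so the root lies in [-5.0859375, -4.984375]
h(-5.03515625) = -2.1292 < 0, so the root lies in [-5.03515625, -4.984375]

-5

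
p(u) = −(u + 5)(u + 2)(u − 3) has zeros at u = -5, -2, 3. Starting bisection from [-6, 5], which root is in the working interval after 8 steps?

3

u = -0.5 gives p = 23.625, positive; keep [-0.5, 5]
u = 2.25 gives p = 23.109375, positive; keep [2.25, 5]
u = 3.625 gives p = -30.322266, negative; keep [2.25, 3.625]
u = 2.9375 gives p = 2.4495, positive; keep [2.9375, 3.625]
u = 3.28125 gives p = -12.3006, negative; keep [2.9375, 3.28125]
u = 3.109375 gives p = -4.5318, negative; keep [2.9375, 3.109375]
u = 3.0234375 gives p = -0.9447, negative; keep [2.9375, 3.0234375]
u = 2.98046875 gives p = 0.7763, positive; keep [2.98046875, 3.0234375]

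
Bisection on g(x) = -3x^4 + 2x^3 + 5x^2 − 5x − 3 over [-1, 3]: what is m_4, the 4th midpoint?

-0.25

x = 1 gives g = -4, negative; keep [-1, 1]
x = 0 gives g = -3, negative; keep [-1, 0]
x = -0.5 gives g = 0.3125, positive; keep [-0.5, 0]
x = -0.25 gives g = -1.4805, negative; keep [-0.5, -0.25]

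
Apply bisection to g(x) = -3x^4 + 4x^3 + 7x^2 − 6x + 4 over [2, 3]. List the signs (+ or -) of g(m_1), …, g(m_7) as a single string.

g(2.5) = -21.9375 < 0, so the root lies in [2, 2.5]
g(2.25) = -5.386719 < 0, so the root lies in [2, 2.25]
g(2.125) = 0.06958 > 0, so the root lies in [2.125, 2.25]
g(2.1875) = -2.452 < 0, so the root lies in [2.125, 2.1875]
g(2.15625) = -1.1416 < 0, so the root lies in [2.125, 2.15625]
g(2.140625) = -0.5238 < 0, so the root lies in [2.125, 2.140625]
g(2.1328125) = -0.2241 < 0, so the root lies in [2.125, 2.1328125]

--+----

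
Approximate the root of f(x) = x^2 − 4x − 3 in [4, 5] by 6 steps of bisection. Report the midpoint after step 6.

4.640625

m = 4.5, f(m) = -0.75 (−); new bracket [4.5, 5]
m = 4.75, f(m) = 0.5625 (+); new bracket [4.5, 4.75]
m = 4.625, f(m) = -0.109375 (−); new bracket [4.625, 4.75]
m = 4.6875, f(m) = 0.2227 (+); new bracket [4.625, 4.6875]
m = 4.65625, f(m) = 0.0557 (+); new bracket [4.625, 4.65625]
m = 4.640625, f(m) = -0.0271 (−); new bracket [4.640625, 4.65625]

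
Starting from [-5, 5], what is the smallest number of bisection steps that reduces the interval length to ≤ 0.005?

Width after n steps is 10/2^n. Need 2^n ≥ 10/0.005 = 2000.
2^10 = 1024 < 2000 ≤ 2^11 = 2048, so n = 11.

11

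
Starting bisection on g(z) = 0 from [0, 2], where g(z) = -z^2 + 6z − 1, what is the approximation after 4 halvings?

m = 1, g(m) = 4 (+); new bracket [0, 1]
m = 0.5, g(m) = 1.75 (+); new bracket [0, 0.5]
m = 0.25, g(m) = 0.4375 (+); new bracket [0, 0.25]
m = 0.125, g(m) = -0.2656 (−); new bracket [0.125, 0.25]

0.125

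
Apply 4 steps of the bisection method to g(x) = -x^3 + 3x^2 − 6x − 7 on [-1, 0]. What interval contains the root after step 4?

[-0.8125, -0.75]

m = -0.5, g(m) = -3.125 (−); new bracket [-1, -0.5]
m = -0.75, g(m) = -0.390625 (−); new bracket [-1, -0.75]
m = -0.875, g(m) = 1.216797 (+); new bracket [-0.875, -0.75]
m = -0.8125, g(m) = 0.3918 (+); new bracket [-0.8125, -0.75]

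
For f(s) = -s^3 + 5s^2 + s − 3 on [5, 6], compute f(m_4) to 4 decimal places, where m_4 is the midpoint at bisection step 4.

m = 5.5, f(m) = -12.625 (−); new bracket [5, 5.5]
m = 5.25, f(m) = -4.640625 (−); new bracket [5, 5.25]
m = 5.125, f(m) = -1.158203 (−); new bracket [5, 5.125]
m = 5.0625, f(m) = 0.4607 (+); new bracket [5.0625, 5.125]

0.4607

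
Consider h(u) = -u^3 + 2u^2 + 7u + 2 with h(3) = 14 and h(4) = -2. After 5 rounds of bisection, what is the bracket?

h(3.5) = 8.125 > 0, so the root lies in [3.5, 4]
h(3.75) = 3.640625 > 0, so the root lies in [3.75, 4]
h(3.875) = 0.970703 > 0, so the root lies in [3.875, 4]
h(3.9375) = -0.4763 < 0, so the root lies in [3.875, 3.9375]
h(3.90625) = 0.2567 > 0, so the root lies in [3.90625, 3.9375]

[3.90625, 3.9375]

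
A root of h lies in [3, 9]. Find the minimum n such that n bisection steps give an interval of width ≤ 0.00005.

Width after n steps is 6/2^n. Need 2^n ≥ 6/0.00005 = 120000.
2^16 = 65536 < 120000 ≤ 2^17 = 131072, so n = 17.

17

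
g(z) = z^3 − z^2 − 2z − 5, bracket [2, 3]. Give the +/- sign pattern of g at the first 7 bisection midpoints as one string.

m = 2.5, g(m) = -0.625 (−); new bracket [2.5, 3]
m = 2.75, g(m) = 2.734375 (+); new bracket [2.5, 2.75]
m = 2.625, g(m) = 0.947266 (+); new bracket [2.5, 2.625]
m = 2.5625, g(m) = 0.135 (+); new bracket [2.5, 2.5625]
m = 2.53125, g(m) = -0.2514 (−); new bracket [2.53125, 2.5625]
m = 2.546875, g(m) = -0.0598 (−); new bracket [2.546875, 2.5625]
m = 2.5546875, g(m) = 0.0372 (+); new bracket [2.546875, 2.5546875]

-+++--+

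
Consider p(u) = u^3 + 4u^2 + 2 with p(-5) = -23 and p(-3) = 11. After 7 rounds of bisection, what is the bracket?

[-4.125, -4.109375]

p(-4) = 2 > 0, so the root lies in [-5, -4]
p(-4.5) = -8.125 < 0, so the root lies in [-4.5, -4]
p(-4.25) = -2.515625 < 0, so the root lies in [-4.25, -4]
p(-4.125) = -0.127 < 0, so the root lies in [-4.125, -4]
p(-4.0625) = 0.9685 > 0, so the root lies in [-4.125, -4.0625]
p(-4.09375) = 0.4289 > 0, so the root lies in [-4.125, -4.09375]
p(-4.109375) = 0.153 > 0, so the root lies in [-4.125, -4.109375]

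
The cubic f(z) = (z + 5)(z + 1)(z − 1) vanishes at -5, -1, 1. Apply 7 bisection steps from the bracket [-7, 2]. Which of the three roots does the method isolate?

midpoint -2.5: f = 13.125 > 0 → [-7, -2.5]
midpoint -4.75: f = 5.390625 > 0 → [-7, -4.75]
midpoint -5.875: f = -29.326172 < 0 → [-5.875, -4.75]
midpoint -5.3125: f = -8.5071 < 0 → [-5.3125, -4.75]
midpoint -5.03125: f = -0.7598 < 0 → [-5.03125, -4.75]
midpoint -4.890625: f = 2.5067 > 0 → [-5.03125, -4.890625]
midpoint -4.9609375: f = 0.9223 > 0 → [-5.03125, -4.9609375]

-5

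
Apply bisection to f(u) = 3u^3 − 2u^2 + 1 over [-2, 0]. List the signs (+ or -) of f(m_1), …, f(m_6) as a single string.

u = -1 gives f = -4, negative; keep [-1, 0]
u = -0.5 gives f = 0.125, positive; keep [-1, -0.5]
u = -0.75 gives f = -1.390625, negative; keep [-0.75, -0.5]
u = -0.625 gives f = -0.5137, negative; keep [-0.625, -0.5]
u = -0.5625 gives f = -0.1667, negative; keep [-0.5625, -0.5]
u = -0.53125 gives f = -0.0143, negative; keep [-0.53125, -0.5]

-+----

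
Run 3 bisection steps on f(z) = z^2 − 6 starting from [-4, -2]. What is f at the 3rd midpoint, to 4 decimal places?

f(-3) = 3 > 0, so the root lies in [-3, -2]
f(-2.5) = 0.25 > 0, so the root lies in [-2.5, -2]
f(-2.25) = -0.9375 < 0, so the root lies in [-2.5, -2.25]

-0.9375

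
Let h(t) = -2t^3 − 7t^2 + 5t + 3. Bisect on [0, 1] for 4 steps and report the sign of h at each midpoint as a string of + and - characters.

+++-

t = 0.5 gives h = 3.5, positive; keep [0.5, 1]
t = 0.75 gives h = 1.96875, positive; keep [0.75, 1]
t = 0.875 gives h = 0.675781, positive; keep [0.875, 1]
t = 0.9375 gives h = -0.1128, negative; keep [0.875, 0.9375]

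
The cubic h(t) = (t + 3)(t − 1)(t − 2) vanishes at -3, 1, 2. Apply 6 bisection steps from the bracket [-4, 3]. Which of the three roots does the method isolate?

-3

midpoint -0.5: h = 9.375 > 0 → [-4, -0.5]
midpoint -2.25: h = 10.359375 > 0 → [-4, -2.25]
midpoint -3.125: h = -2.642578 < 0 → [-3.125, -2.25]
midpoint -2.6875: h = 5.4016 > 0 → [-3.125, -2.6875]
midpoint -2.90625: h = 1.7967 > 0 → [-3.125, -2.90625]
midpoint -3.015625: h = -0.3147 < 0 → [-3.015625, -2.90625]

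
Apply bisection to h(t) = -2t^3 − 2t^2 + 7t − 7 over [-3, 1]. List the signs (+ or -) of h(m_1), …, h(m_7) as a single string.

midpoint -1: h = -14 < 0 → [-3, -1]
midpoint -2: h = -13 < 0 → [-3, -2]
midpoint -2.5: h = -5.75 < 0 → [-3, -2.5]
midpoint -2.75: h = 0.2188 > 0 → [-2.75, -2.5]
midpoint -2.625: h = -2.9805 < 0 → [-2.75, -2.625]
midpoint -2.6875: h = -1.436 < 0 → [-2.75, -2.6875]
midpoint -2.71875: h = -0.6226 < 0 → [-2.75, -2.71875]

---+---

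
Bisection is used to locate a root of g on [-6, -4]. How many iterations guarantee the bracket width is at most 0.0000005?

22

Width after n steps is 2/2^n. Need 2^n ≥ 2/0.0000005 = 4000000.
2^21 = 2097152 < 4000000 ≤ 2^22 = 4194304, so n = 22.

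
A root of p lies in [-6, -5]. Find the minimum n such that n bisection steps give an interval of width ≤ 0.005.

Width after n steps is 1/2^n. Need 2^n ≥ 1/0.005 = 200.
2^7 = 128 < 200 ≤ 2^8 = 256, so n = 8.

8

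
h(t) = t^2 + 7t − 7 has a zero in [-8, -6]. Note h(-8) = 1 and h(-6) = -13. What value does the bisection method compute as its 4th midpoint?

h(-7) = -7 < 0, so the root lies in [-8, -7]
h(-7.5) = -3.25 < 0, so the root lies in [-8, -7.5]
h(-7.75) = -1.1875 < 0, so the root lies in [-8, -7.75]
h(-7.875) = -0.1094 < 0, so the root lies in [-8, -7.875]

-7.875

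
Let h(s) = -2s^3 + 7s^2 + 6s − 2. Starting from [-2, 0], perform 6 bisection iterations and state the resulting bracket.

h(-1) = 1 > 0, so the root lies in [-1, 0]
h(-0.5) = -3 < 0, so the root lies in [-1, -0.5]
h(-0.75) = -1.71875 < 0, so the root lies in [-1, -0.75]
h(-0.875) = -0.5508 < 0, so the root lies in [-1, -0.875]
h(-0.9375) = 0.1753 > 0, so the root lies in [-0.9375, -0.875]
h(-0.90625) = -0.1999 < 0, so the root lies in [-0.9375, -0.90625]

[-0.9375, -0.90625]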